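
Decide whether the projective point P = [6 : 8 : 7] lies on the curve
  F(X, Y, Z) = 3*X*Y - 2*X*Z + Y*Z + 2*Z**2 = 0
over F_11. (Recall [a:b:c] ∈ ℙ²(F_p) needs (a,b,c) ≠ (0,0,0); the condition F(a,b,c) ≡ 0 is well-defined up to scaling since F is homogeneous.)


F(6,8,7) ≡ 5 (mod 11); P is NOT on the curve.

Evaluate F(6, 8, 7) term-by-term (mod 11).
  3*X*Y ↦ 3·6·8·1 = 144
  -2*X*Z ↦ -2·6·1·7 = -84
  Y*Z ↦ 1·1·8·7 = 56
  2*Z**2 ↦ 2·1·1·49 = 98
Sum: F(6, 8, 7) = (144) + (-84) + (56) + (98) = 214.
Reducing mod 11: 214 ≡ 5 (mod 11).
Since F(a, b, c) ≡ 5 ≠ 0 (mod 11), P does NOT lie on the curve.


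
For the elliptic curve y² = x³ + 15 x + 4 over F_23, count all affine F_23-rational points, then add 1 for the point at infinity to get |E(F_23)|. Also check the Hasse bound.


Affine points = {(0, 2), (0, 21), (4, 6), (4, 17), (10, 2), (10, 21), (12, 7), (12, 16), (13, 2), (13, 21), (15, 4), (15, 19), (16, 4), (16, 19), (19, 8), (19, 15), (20, 1), (20, 22), (21, 9), (21, 14)}; affine count = 20; |E(F_23)| = 21.

Discriminant check: Δ ∝ 4a³ + 27b² = 4·15³ + 27·4² = 4·3375 + 27·16 ≡ 17 (mod 23). Nonzero ⇒ E is nonsingular.
For each x ∈ F_23, compute rhs = x³ + 15·x + 4 mod 23, then count y ∈ F_23 with y² ≡ rhs.
  x = 0: rhs = 4, matching y values: 2, 21 (2 points).
  x = 1: rhs = 20, matching y values: none (0 points).
  x = 2: rhs = 19, matching y values: none (0 points).
  x = 3: rhs = 7, matching y values: none (0 points).
  x = 4: rhs = 13, matching y values: 6, 17 (2 points).
  x = 5: rhs = 20, matching y values: none (0 points).
  x = 6: rhs = 11, matching y values: none (0 points).
  x = 7: rhs = 15, matching y values: none (0 points).
  x = 8: rhs = 15, matching y values: none (0 points).
  x = 9: rhs = 17, matching y values: none (0 points).
  x = 10: rhs = 4, matching y values: 2, 21 (2 points).
  x = 11: rhs = 5, matching y values: none (0 points).
  x = 12: rhs = 3, matching y values: 7, 16 (2 points).
  x = 13: rhs = 4, matching y values: 2, 21 (2 points).
  x = 14: rhs = 14, matching y values: none (0 points).
  x = 15: rhs = 16, matching y values: 4, 19 (2 points).
  x = 16: rhs = 16, matching y values: 4, 19 (2 points).
  x = 17: rhs = 20, matching y values: none (0 points).
  x = 18: rhs = 11, matching y values: none (0 points).
  x = 19: rhs = 18, matching y values: 8, 15 (2 points).
  x = 20: rhs = 1, matching y values: 1, 22 (2 points).
  x = 21: rhs = 12, matching y values: 9, 14 (2 points).
  x = 22: rhs = 11, matching y values: none (0 points).
Total affine count: 20.
Full point count |E(F_23)| = 20 + 1 = 21.
Hasse bound: |21 − (23+1)| = |-3| = 3 ≤ 2√23 ≈ 9.5917 ✓.


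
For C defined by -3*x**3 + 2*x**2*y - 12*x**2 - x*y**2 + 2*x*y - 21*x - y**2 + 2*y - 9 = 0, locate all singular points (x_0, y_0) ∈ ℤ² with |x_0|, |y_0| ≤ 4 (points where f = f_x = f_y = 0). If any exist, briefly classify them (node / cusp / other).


Singular points: {(-2, -3)}; classification: cusp.

Compute partial derivatives:
  f_x = -9*x**2 + 4*x*y - 24*x - y**2 + 2*y - 21.
  f_y = 2*x**2 - 2*x*y + 2*x - 2*y + 2.
Scan x_0 ∈ {−4, ..., 4}. For each x_0, f_y(x_0, y) is a polynomial in y; find its integer roots y ∈ {−4, ..., 4}, then test f_x and f at those candidates.
  x = -4: f_y(-4, y) = 6*y + 26; no integer root y with |y| ≤ 4.
  x = -3: f_y(-3, y) = 4*y + 14; no integer root y with |y| ≤ 4.
  x = -2: f_y(-2, y) = 2*y + 6; vanishes at y ∈ {-3}. (-2, -3): f_x = 0, f = 0 — SINGULAR.
  x = -1: f_y(-1, y) = 2; no integer root y with |y| ≤ 4.
  x = 0: f_y(0, y) = 2 - 2*y; vanishes at y ∈ {1}. (0, 1): f_x = -20 ≠ 0.
  x = 1: f_y(1, y) = 6 - 4*y; no integer root y with |y| ≤ 4.
  x = 2: f_y(2, y) = 14 - 6*y; no integer root y with |y| ≤ 4.
  x = 3: f_y(3, y) = 26 - 8*y; no integer root y with |y| ≤ 4.
  x = 4: f_y(4, y) = 42 - 10*y; no integer root y with |y| ≤ 4.
Only singular point on the grid: (-2, -3).
Classify: substitute x = -2 + u, y = -3 + v and expand: f = -3*u**3 + 2*u**2*v - u*v**2 + v**2.
No constant or linear terms (consistent with a singular point). Quadratic part: v**2. Cubic part: -3*u**3 + 2*u**2*v - u*v**2.
The quadratic part v**2 is a perfect square, so there is a single (double) tangent line v = 0, i.e. y = -3. Restricting the cubic part to that line (v = 0) leaves -3*u**3 ≠ 0, so f is not divisible by v and the branch is v² ≈ 3*u**3 to lowest order — this is a cusp.
Classification: cusp.


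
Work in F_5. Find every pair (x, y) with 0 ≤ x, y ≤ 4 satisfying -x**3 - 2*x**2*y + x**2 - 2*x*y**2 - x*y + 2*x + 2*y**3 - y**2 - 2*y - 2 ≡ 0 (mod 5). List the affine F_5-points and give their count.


Affine F_5-points: {(1, 0), (1, 4), (2, 2), (3, 4), (4, 4)}; count = 5.

For each of the 25 pairs (x, y) ∈ F_5², evaluate f(x, y) mod 5. Record the zeros.
  x = 0: [0↦3, 1↦2, 2↦1, 3↦2, 4↦2]  zeros at y ∈ ∅
  x = 1: [0↦0, 1↦4, 2↦4, 3↦2, 4↦0]  zeros at y ∈ {0, 4}
  x = 2: [0↦3, 1↦3, 2↦0, 3↦1, 4↦3]  zeros at y ∈ {2}
  x = 3: [0↦1, 1↦3, 2↦3, 3↦3, 4↦0]  zeros at y ∈ {4}
  x = 4: [0↦3, 1↦3, 2↦2, 3↦2, 4↦0]  zeros at y ∈ {4}
Collecting zeros: affine points = {(1, 0), (1, 4), (2, 2), (3, 4), (4, 4)}.
Total count |C(F_5)_aff| = 5.


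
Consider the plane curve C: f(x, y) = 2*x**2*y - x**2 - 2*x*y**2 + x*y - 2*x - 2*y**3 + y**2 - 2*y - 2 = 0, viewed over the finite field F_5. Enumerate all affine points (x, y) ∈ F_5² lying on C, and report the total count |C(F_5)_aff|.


Affine F_5-points: {(0, 1), (1, 0), (1, 3), (1, 4), (2, 0), (3, 1), (3, 2), (4, 4)}; count = 8.

For each of the 25 pairs (x, y) ∈ F_5², evaluate f(x, y) mod 5. Record the zeros.
  x = 0: [0↦3, 1↦0, 2↦2, 3↦2, 4↦3]  zeros at y ∈ {1}
  x = 1: [0↦0, 1↦3, 2↦2, 3↦0, 4↦0]  zeros at y ∈ {0, 3, 4}
  x = 2: [0↦0, 1↦3, 2↦3, 3↦3, 4↦1]  zeros at y ∈ {0}
  x = 3: [0↦3, 1↦0, 2↦0, 3↦1, 4↦1]  zeros at y ∈ {1, 2}
  x = 4: [0↦4, 1↦4, 2↦3, 3↦4, 4↦0]  zeros at y ∈ {4}
Collecting zeros: affine points = {(0, 1), (1, 0), (1, 3), (1, 4), (2, 0), (3, 1), (3, 2), (4, 4)}.
Total count |C(F_5)_aff| = 8.


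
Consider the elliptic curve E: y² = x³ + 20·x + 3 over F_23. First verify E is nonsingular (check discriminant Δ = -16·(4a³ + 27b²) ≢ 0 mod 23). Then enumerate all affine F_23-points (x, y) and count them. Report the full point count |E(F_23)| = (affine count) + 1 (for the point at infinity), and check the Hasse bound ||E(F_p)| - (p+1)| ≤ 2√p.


Affine points = {(0, 7), (0, 16), (1, 1), (1, 22), (4, 3), (4, 20), (7, 7), (7, 16), (8, 10), (8, 13), (11, 6), (11, 17), (12, 4), (12, 19), (16, 7), (16, 16), (17, 9), (17, 14), (18, 10), (18, 13), (20, 10), (20, 13), (21, 1), (21, 22)}; affine count = 24; |E(F_23)| = 25.

Discriminant check: Δ ∝ 4a³ + 27b² = 4·20³ + 27·3² = 4·8000 + 27·9 ≡ 20 (mod 23). Nonzero ⇒ E is nonsingular.
For each x ∈ F_23, compute rhs = x³ + 20·x + 3 mod 23, then count y ∈ F_23 with y² ≡ rhs.
  x = 0: rhs = 3, matching y values: 7, 16 (2 points).
  x = 1: rhs = 1, matching y values: 1, 22 (2 points).
  x = 2: rhs = 5, matching y values: none (0 points).
  x = 3: rhs = 21, matching y values: none (0 points).
  x = 4: rhs = 9, matching y values: 3, 20 (2 points).
  x = 5: rhs = 21, matching y values: none (0 points).
  x = 6: rhs = 17, matching y values: none (0 points).
  x = 7: rhs = 3, matching y values: 7, 16 (2 points).
  x = 8: rhs = 8, matching y values: 10, 13 (2 points).
  x = 9: rhs = 15, matching y values: none (0 points).
  x = 10: rhs = 7, matching y values: none (0 points).
  x = 11: rhs = 13, matching y values: 6, 17 (2 points).
  x = 12: rhs = 16, matching y values: 4, 19 (2 points).
  x = 13: rhs = 22, matching y values: none (0 points).
  x = 14: rhs = 14, matching y values: none (0 points).
  x = 15: rhs = 21, matching y values: none (0 points).
  x = 16: rhs = 3, matching y values: 7, 16 (2 points).
  x = 17: rhs = 12, matching y values: 9, 14 (2 points).
  x = 18: rhs = 8, matching y values: 10, 13 (2 points).
  x = 19: rhs = 20, matching y values: none (0 points).
  x = 20: rhs = 8, matching y values: 10, 13 (2 points).
  x = 21: rhs = 1, matching y values: 1, 22 (2 points).
  x = 22: rhs = 5, matching y values: none (0 points).
Total affine count: 24.
Full point count |E(F_23)| = 24 + 1 = 25.
Hasse bound: |25 − (23+1)| = |1| = 1 ≤ 2√23 ≈ 9.5917 ✓.


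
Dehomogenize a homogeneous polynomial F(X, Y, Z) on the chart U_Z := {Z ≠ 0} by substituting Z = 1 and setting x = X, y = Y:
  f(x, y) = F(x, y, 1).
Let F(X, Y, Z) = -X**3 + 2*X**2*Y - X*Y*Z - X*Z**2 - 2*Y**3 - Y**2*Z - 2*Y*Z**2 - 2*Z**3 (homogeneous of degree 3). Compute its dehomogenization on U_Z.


f(x, y) = -x**3 + 2*x**2*y - x*y - x - 2*y**3 - y**2 - 2*y - 2

On U_Z we set Z = 1. Each monomial c·X^i·Y^j·Z^k in F becomes c·x^i·y^j·1^k = c·x^i·y^j.
Substituting Z = 1: F(X, Y, 1) = -x**3 + 2*x**2*y - x*y - x - 2*y**3 - y**2 - 2*y - 2.
Note: deg(f) ≤ deg(F) = 3; strict inequality happens when F is divisible by Z (lost terms).


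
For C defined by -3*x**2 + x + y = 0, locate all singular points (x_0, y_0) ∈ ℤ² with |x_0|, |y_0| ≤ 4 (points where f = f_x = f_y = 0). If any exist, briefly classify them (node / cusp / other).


No singular points in the scanned grid; C is smooth there.

Compute partial derivatives:
  f_x = 1 - 6*x.
  f_y = 1.
f_y = 1 is a nonzero constant, so f_y never vanishes: no point (x, y) can satisfy f = f_x = f_y = 0. In particular no (x, y) ∈ {−4, ..., 4}² is singular; the curve is smooth.


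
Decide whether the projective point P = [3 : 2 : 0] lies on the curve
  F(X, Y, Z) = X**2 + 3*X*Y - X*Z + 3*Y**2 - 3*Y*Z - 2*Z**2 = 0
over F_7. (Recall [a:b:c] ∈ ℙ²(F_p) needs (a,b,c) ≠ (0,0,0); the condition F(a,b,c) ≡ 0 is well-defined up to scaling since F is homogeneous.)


F(3,2,0) ≡ 4 (mod 7); P is NOT on the curve.

Evaluate F(3, 2, 0) term-by-term (mod 7).
  X**2 ↦ 1·9·1·1 = 9
  3*X*Y ↦ 3·3·2·1 = 18
  -X*Z ↦ -1·3·1·0 = 0
  3*Y**2 ↦ 3·1·4·1 = 12
  -3*Y*Z ↦ -3·1·2·0 = 0
  -2*Z**2 ↦ -2·1·1·0 = 0
Sum: F(3, 2, 0) = (9) + (18) + (0) + (12) + (0) + (0) = 39.
Reducing mod 7: 39 ≡ 4 (mod 7).
Since F(a, b, c) ≡ 4 ≠ 0 (mod 7), P does NOT lie on the curve.


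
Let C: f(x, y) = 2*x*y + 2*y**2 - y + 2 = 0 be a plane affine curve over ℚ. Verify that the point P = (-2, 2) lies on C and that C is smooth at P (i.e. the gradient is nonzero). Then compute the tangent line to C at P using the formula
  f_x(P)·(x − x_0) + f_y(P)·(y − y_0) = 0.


Tangent line at P: 4*x + 3*y + 2 = 0.

Step 1: f(-2, 2) = 0, so P lies on C.
Step 2: partial derivatives
  f_x(x, y) = 2*y, f_y(x, y) = 2*x + 4*y - 1.
  f_x(P) = 4, f_y(P) = 3 (gradient nonzero, so P is smooth).
Step 3: tangent line at P: 4·(x − -2) + 3·(y − 2) = 0.
Expanding: 4*x + 3*y + 2 = 0.


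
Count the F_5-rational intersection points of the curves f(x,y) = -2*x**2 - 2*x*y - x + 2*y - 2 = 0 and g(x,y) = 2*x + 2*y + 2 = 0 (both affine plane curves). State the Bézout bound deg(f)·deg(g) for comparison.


Common zeros: {(1, 3)}; count = 1; Bézout bound = 2.

deg(f) = 2, deg(g) = 1, so Bézout bound = 2.
Scan x ∈ F_5. For each x, list the y ∈ F_5 with f(x, y) ≡ 0 and those with g(x, y) ≡ 0 (mod 5); the common zeros in that column are the intersection.
  x = 0: f ≡ 0 at y ∈ {1}; g ≡ 0 at y ∈ {4}; common: ∅.
  x = 1: f ≡ 0 at y ∈ {0, 1, 2, 3, 4}; g ≡ 0 at y ∈ {3}; common: {3}.
  x = 2: f ≡ 0 at y ∈ {4}; g ≡ 0 at y ∈ {2}; common: ∅.
  x = 3: f ≡ 0 at y ∈ {3}; g ≡ 0 at y ∈ {1}; common: ∅.
  x = 4: f ≡ 0 at y ∈ {2}; g ≡ 0 at y ∈ {0}; common: ∅.
Collecting: common zeros = {(1, 3)}, so the count is 1.
Comparison with the Bézout bound: 1 ≤ 2 = deg(f)·deg(g), as expected for curves with no common component (the affine F_5-count falls short of the bound because intersections may lie at infinity, over extension fields, or carry multiplicity).


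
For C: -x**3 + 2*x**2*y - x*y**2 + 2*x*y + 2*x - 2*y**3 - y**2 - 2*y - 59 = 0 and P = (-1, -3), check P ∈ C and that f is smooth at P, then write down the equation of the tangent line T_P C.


Tangent line at P: -4*x - 56*y - 172 = 0.

Step 1: f(-1, -3) = 0, so P lies on C.
Step 2: partial derivatives
  f_x(x, y) = -3*x**2 + 4*x*y - y**2 + 2*y + 2, f_y(x, y) = 2*x**2 - 2*x*y + 2*x - 6*y**2 - 2*y - 2.
  f_x(P) = -4, f_y(P) = -56 (gradient nonzero, so P is smooth).
Step 3: tangent line at P: -4·(x − -1) + -56·(y − -3) = 0.
Expanding: -4*x - 56*y - 172 = 0.


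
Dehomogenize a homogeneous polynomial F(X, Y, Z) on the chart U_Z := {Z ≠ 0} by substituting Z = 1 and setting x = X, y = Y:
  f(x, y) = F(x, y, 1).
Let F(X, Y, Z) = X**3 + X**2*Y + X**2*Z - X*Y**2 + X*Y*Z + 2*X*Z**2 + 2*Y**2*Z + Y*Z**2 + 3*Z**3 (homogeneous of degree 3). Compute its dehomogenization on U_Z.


f(x, y) = x**3 + x**2*y + x**2 - x*y**2 + x*y + 2*x + 2*y**2 + y + 3

On U_Z we set Z = 1. Each monomial c·X^i·Y^j·Z^k in F becomes c·x^i·y^j·1^k = c·x^i·y^j.
Substituting Z = 1: F(X, Y, 1) = x**3 + x**2*y + x**2 - x*y**2 + x*y + 2*x + 2*y**2 + y + 3.
Note: deg(f) ≤ deg(F) = 3; strict inequality happens when F is divisible by Z (lost terms).


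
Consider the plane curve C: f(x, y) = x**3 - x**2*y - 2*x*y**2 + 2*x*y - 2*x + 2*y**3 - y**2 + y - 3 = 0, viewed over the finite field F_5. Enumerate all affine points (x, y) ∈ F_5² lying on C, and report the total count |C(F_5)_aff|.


Affine F_5-points: {(0, 3), (4, 3)}; count = 2.

For each of the 25 pairs (x, y) ∈ F_5², evaluate f(x, y) mod 5. Record the zeros.
  x = 0: [0↦2, 1↦4, 2↦1, 3↦0, 4↦3]  zeros at y ∈ {3}
  x = 1: [0↦1, 1↦2, 2↦4, 3↦4, 4↦4]  zeros at y ∈ ∅
  x = 2: [0↦1, 1↦4, 2↦4, 3↦3, 4↦3]  zeros at y ∈ ∅
  x = 3: [0↦3, 1↦1, 2↦2, 3↦3, 4↦1]  zeros at y ∈ ∅
  x = 4: [0↦3, 1↦4, 2↦4, 3↦0, 4↦4]  zeros at y ∈ {3}
Collecting zeros: affine points = {(0, 3), (4, 3)}.
Total count |C(F_5)_aff| = 2.


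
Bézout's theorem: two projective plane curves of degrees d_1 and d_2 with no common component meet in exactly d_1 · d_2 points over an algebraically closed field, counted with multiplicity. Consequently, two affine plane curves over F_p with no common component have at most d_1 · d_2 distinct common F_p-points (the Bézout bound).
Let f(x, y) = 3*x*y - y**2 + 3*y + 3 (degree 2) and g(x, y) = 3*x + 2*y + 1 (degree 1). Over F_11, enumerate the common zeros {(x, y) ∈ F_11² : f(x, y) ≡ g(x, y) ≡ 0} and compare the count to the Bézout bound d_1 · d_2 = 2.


Common zeros: ∅; count = 0; Bézout bound = 2.

deg(f) = 2, deg(g) = 1, so Bézout bound = 2.
Scan x ∈ F_11. For each x, list the y ∈ F_11 with f(x, y) ≡ 0 and those with g(x, y) ≡ 0 (mod 11); the common zeros in that column are the intersection.
  x = 0: f ≡ 0 at y ∈ ∅; g ≡ 0 at y ∈ {5}; common: ∅.
  x = 1: f ≡ 0 at y ∈ {2, 4}; g ≡ 0 at y ∈ {9}; common: ∅.
  x = 2: f ≡ 0 at y ∈ {1, 8}; g ≡ 0 at y ∈ {2}; common: ∅.
  x = 3: f ≡ 0 at y ∈ ∅; g ≡ 0 at y ∈ {6}; common: ∅.
  x = 4: f ≡ 0 at y ∈ ∅; g ≡ 0 at y ∈ {10}; common: ∅.
  x = 5: f ≡ 0 at y ∈ ∅; g ≡ 0 at y ∈ {3}; common: ∅.
  x = 6: f ≡ 0 at y ∈ ∅; g ≡ 0 at y ∈ {7}; common: ∅.
  x = 7: f ≡ 0 at y ∈ {3, 10}; g ≡ 0 at y ∈ {0}; common: ∅.
  x = 8: f ≡ 0 at y ∈ {7, 9}; g ≡ 0 at y ∈ {4}; common: ∅.
  x = 9: f ≡ 0 at y ∈ ∅; g ≡ 0 at y ∈ {8}; common: ∅.
  x = 10: f ≡ 0 at y ∈ {5, 6}; g ≡ 0 at y ∈ {1}; common: ∅.
Collecting: common zeros = ∅, so the count is 0.
Comparison with the Bézout bound: 0 ≤ 2 = deg(f)·deg(g), as expected for curves with no common component (the affine F_11-count falls short of the bound because intersections may lie at infinity, over extension fields, or carry multiplicity).


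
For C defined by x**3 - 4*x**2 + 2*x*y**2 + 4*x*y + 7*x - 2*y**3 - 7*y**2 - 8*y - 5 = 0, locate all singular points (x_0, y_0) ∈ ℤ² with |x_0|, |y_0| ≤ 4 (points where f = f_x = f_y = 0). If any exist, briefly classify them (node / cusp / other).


Singular points: {(1, -1)}; classification: node.

Compute partial derivatives:
  f_x = 3*x**2 - 8*x + 2*y**2 + 4*y + 7.
  f_y = 4*x*y + 4*x - 6*y**2 - 14*y - 8.
Scan x_0 ∈ {−4, ..., 4}. For each x_0, f_y(x_0, y) is a polynomial in y; find its integer roots y ∈ {−4, ..., 4}, then test f_x and f at those candidates.
  x = -4: f_y(-4, y) = -6*y**2 - 30*y - 24; vanishes at y ∈ {-4, -1}. (-4, -4): f_x = 103 ≠ 0; (-4, -1): f_x = 85 ≠ 0.
  x = -3: f_y(-3, y) = -6*y**2 - 26*y - 20; vanishes at y ∈ {-1}. (-3, -1): f_x = 56 ≠ 0.
  x = -2: f_y(-2, y) = -6*y**2 - 22*y - 16; vanishes at y ∈ {-1}. (-2, -1): f_x = 33 ≠ 0.
  x = -1: f_y(-1, y) = -6*y**2 - 18*y - 12; vanishes at y ∈ {-2, -1}. (-1, -2): f_x = 18 ≠ 0; (-1, -1): f_x = 16 ≠ 0.
  x = 0: f_y(0, y) = -6*y**2 - 14*y - 8; vanishes at y ∈ {-1}. (0, -1): f_x = 5 ≠ 0.
  x = 1: f_y(1, y) = -6*y**2 - 10*y - 4; vanishes at y ∈ {-1}. (1, -1): f_x = 0, f = 0 — SINGULAR.
  x = 2: f_y(2, y) = -6*y**2 - 6*y; vanishes at y ∈ {-1, 0}. (2, -1): f_x = 1 ≠ 0; (2, 0): f_x = 3 ≠ 0.
  x = 3: f_y(3, y) = -6*y**2 - 2*y + 4; vanishes at y ∈ {-1}. (3, -1): f_x = 8 ≠ 0.
  x = 4: f_y(4, y) = -6*y**2 + 2*y + 8; vanishes at y ∈ {-1}. (4, -1): f_x = 21 ≠ 0.
Only singular point on the grid: (1, -1).
Classify: substitute x = 1 + u, y = -1 + v and expand: f = u**3 - u**2 + 2*u*v**2 - 2*v**3 + v**2.
No constant or linear terms (consistent with a singular point). Quadratic part: -u**2 + v**2. Cubic part: u**3 + 2*u*v**2 - 2*v**3.
The quadratic part v**2 - u**2 = (v − u)(v + u) splits into two distinct linear factors, so there are two distinct tangent lines y − -1 = ±(x − 1) — this is a node (ordinary double point).
Classification: node.


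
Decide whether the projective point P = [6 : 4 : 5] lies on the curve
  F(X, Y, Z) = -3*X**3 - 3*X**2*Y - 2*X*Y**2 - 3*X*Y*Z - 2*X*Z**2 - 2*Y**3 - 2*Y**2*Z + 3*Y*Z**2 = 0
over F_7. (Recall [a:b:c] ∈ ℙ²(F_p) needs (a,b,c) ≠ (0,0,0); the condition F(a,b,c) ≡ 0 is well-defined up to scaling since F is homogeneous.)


F(6,4,5) ≡ 5 (mod 7); P is NOT on the curve.

Evaluate F(6, 4, 5) term-by-term (mod 7).
  -3*X**3 ↦ -3·216·1·1 = -648
  -3*X**2*Y ↦ -3·36·4·1 = -432
  -2*X*Y**2 ↦ -2·6·16·1 = -192
  -3*X*Y*Z ↦ -3·6·4·5 = -360
  -2*X*Z**2 ↦ -2·6·1·25 = -300
  -2*Y**3 ↦ -2·1·64·1 = -128
  -2*Y**2*Z ↦ -2·1·16·5 = -160
  3*Y*Z**2 ↦ 3·1·4·25 = 300
Sum: F(6, 4, 5) = (-648) + (-432) + (-192) + (-360) + (-300) + (-128) + (-160) + (300) = -1920.
Reducing mod 7: -1920 ≡ 5 (mod 7).
Since F(a, b, c) ≡ 5 ≠ 0 (mod 7), P does NOT lie on the curve.


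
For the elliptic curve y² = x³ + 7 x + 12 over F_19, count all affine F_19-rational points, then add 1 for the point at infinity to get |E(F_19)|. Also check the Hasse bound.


Affine points = {(1, 1), (1, 18), (4, 3), (4, 16), (5, 1), (5, 18), (6, 2), (6, 17), (7, 9), (7, 10), (9, 5), (9, 14), (12, 0), (13, 1), (13, 18), (14, 2), (14, 17), (17, 3), (17, 16), (18, 2), (18, 17)}; affine count = 21; |E(F_19)| = 22.

Discriminant check: Δ ∝ 4a³ + 27b² = 4·7³ + 27·12² = 4·343 + 27·144 ≡ 16 (mod 19). Nonzero ⇒ E is nonsingular.
For each x ∈ F_19, compute rhs = x³ + 7·x + 12 mod 19, then count y ∈ F_19 with y² ≡ rhs.
  x = 0: rhs = 12, matching y values: none (0 points).
  x = 1: rhs = 1, matching y values: 1, 18 (2 points).
  x = 2: rhs = 15, matching y values: none (0 points).
  x = 3: rhs = 3, matching y values: none (0 points).
  x = 4: rhs = 9, matching y values: 3, 16 (2 points).
  x = 5: rhs = 1, matching y values: 1, 18 (2 points).
  x = 6: rhs = 4, matching y values: 2, 17 (2 points).
  x = 7: rhs = 5, matching y values: 9, 10 (2 points).
  x = 8: rhs = 10, matching y values: none (0 points).
  x = 9: rhs = 6, matching y values: 5, 14 (2 points).
  x = 10: rhs = 18, matching y values: none (0 points).
  x = 11: rhs = 14, matching y values: none (0 points).
  x = 12: rhs = 0, matching y values: 0 (1 points).
  x = 13: rhs = 1, matching y values: 1, 18 (2 points).
  x = 14: rhs = 4, matching y values: 2, 17 (2 points).
  x = 15: rhs = 15, matching y values: none (0 points).
  x = 16: rhs = 2, matching y values: none (0 points).
  x = 17: rhs = 9, matching y values: 3, 16 (2 points).
  x = 18: rhs = 4, matching y values: 2, 17 (2 points).
Total affine count: 21.
Full point count |E(F_19)| = 21 + 1 = 22.
Hasse bound: |22 − (19+1)| = |2| = 2 ≤ 2√19 ≈ 8.7178 ✓.


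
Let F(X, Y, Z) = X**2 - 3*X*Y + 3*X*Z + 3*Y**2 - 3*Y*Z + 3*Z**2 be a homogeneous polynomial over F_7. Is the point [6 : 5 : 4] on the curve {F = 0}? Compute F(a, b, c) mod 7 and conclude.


F(6,5,4) ≡ 4 (mod 7); P is NOT on the curve.

Evaluate F(6, 5, 4) term-by-term (mod 7).
  X**2 ↦ 1·36·1·1 = 36
  -3*X*Y ↦ -3·6·5·1 = -90
  3*X*Z ↦ 3·6·1·4 = 72
  3*Y**2 ↦ 3·1·25·1 = 75
  -3*Y*Z ↦ -3·1·5·4 = -60
  3*Z**2 ↦ 3·1·1·16 = 48
Sum: F(6, 5, 4) = (36) + (-90) + (72) + (75) + (-60) + (48) = 81.
Reducing mod 7: 81 ≡ 4 (mod 7).
Since F(a, b, c) ≡ 4 ≠ 0 (mod 7), P does NOT lie on the curve.


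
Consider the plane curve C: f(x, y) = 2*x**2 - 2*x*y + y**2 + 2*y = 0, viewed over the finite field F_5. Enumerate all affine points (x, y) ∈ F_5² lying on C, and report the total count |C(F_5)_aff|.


Affine F_5-points: {(0, 0), (0, 3), (3, 1), (3, 3)}; count = 4.

For each of the 25 pairs (x, y) ∈ F_5², evaluate f(x, y) mod 5. Record the zeros.
  x = 0: [0↦0, 1↦3, 2↦3, 3↦0, 4↦4]  zeros at y ∈ {0, 3}
  x = 1: [0↦2, 1↦3, 2↦1, 3↦1, 4↦3]  zeros at y ∈ ∅
  x = 2: [0↦3, 1↦2, 2↦3, 3↦1, 4↦1]  zeros at y ∈ ∅
  x = 3: [0↦3, 1↦0, 2↦4, 3↦0, 4↦3]  zeros at y ∈ {1, 3}
  x = 4: [0↦2, 1↦2, 2↦4, 3↦3, 4↦4]  zeros at y ∈ ∅
Collecting zeros: affine points = {(0, 0), (0, 3), (3, 1), (3, 3)}.
Total count |C(F_5)_aff| = 4.


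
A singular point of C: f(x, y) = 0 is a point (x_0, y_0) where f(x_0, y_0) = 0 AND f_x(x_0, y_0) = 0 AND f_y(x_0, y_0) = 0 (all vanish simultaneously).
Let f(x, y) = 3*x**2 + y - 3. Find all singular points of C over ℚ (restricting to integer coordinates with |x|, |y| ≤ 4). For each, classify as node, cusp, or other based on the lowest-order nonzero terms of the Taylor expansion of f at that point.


No singular points in the scanned grid; C is smooth there.

Compute partial derivatives:
  f_x = 6*x.
  f_y = 1.
f_y = 1 is a nonzero constant, so f_y never vanishes: no point (x, y) can satisfy f = f_x = f_y = 0. In particular no (x, y) ∈ {−4, ..., 4}² is singular; the curve is smooth.


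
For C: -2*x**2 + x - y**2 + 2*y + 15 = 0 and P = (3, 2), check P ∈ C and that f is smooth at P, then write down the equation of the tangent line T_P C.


Tangent line at P: -11*x - 2*y + 37 = 0.

Step 1: f(3, 2) = 0, so P lies on C.
Step 2: partial derivatives
  f_x(x, y) = 1 - 4*x, f_y(x, y) = 2 - 2*y.
  f_x(P) = -11, f_y(P) = -2 (gradient nonzero, so P is smooth).
Step 3: tangent line at P: -11·(x − 3) + -2·(y − 2) = 0.
Expanding: -11*x - 2*y + 37 = 0.


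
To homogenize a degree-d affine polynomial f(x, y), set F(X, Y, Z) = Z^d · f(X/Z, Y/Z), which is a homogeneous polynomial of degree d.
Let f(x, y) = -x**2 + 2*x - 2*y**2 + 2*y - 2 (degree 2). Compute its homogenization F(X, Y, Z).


F(X, Y, Z) = -X**2 + 2*X*Z - 2*Y**2 + 2*Y*Z - 2*Z**2

deg(f) = 2.
Substitute x = X/Z, y = Y/Z into f, then multiply by Z^2.
  monomial -1·x^2·y^0 ↦ -1·X^2·Y^0·Z^0.
  monomial 2·x^1·y^0 ↦ 2·X^1·Y^0·Z^1.
  monomial -2·x^0·y^2 ↦ -2·X^0·Y^2·Z^0.
  monomial 2·x^0·y^1 ↦ 2·X^0·Y^1·Z^1.
  monomial -2·x^0·y^0 ↦ -2·X^0·Y^0·Z^2.
Collecting: F(X, Y, Z) = -X**2 + 2*X*Z - 2*Y**2 + 2*Y*Z - 2*Z**2.


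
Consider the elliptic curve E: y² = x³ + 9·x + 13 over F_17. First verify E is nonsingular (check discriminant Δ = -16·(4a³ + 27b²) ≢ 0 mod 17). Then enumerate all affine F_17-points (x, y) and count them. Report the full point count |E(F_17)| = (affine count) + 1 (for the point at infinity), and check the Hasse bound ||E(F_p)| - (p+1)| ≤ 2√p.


Affine points = {(0, 8), (0, 9), (3, 4), (3, 13), (5, 8), (5, 9), (8, 6), (8, 11), (10, 7), (10, 10), (11, 7), (11, 10), (12, 8), (12, 9), (13, 7), (13, 10), (15, 2), (15, 15)}; affine count = 18; |E(F_17)| = 19.

Discriminant check: Δ ∝ 4a³ + 27b² = 4·9³ + 27·13² = 4·729 + 27·169 ≡ 16 (mod 17). Nonzero ⇒ E is nonsingular.
For each x ∈ F_17, compute rhs = x³ + 9·x + 13 mod 17, then count y ∈ F_17 with y² ≡ rhs.
  x = 0: rhs = 13, matching y values: 8, 9 (2 points).
  x = 1: rhs = 6, matching y values: none (0 points).
  x = 2: rhs = 5, matching y values: none (0 points).
  x = 3: rhs = 16, matching y values: 4, 13 (2 points).
  x = 4: rhs = 11, matching y values: none (0 points).
  x = 5: rhs = 13, matching y values: 8, 9 (2 points).
  x = 6: rhs = 11, matching y values: none (0 points).
  x = 7: rhs = 11, matching y values: none (0 points).
  x = 8: rhs = 2, matching y values: 6, 11 (2 points).
  x = 9: rhs = 7, matching y values: none (0 points).
  x = 10: rhs = 15, matching y values: 7, 10 (2 points).
  x = 11: rhs = 15, matching y values: 7, 10 (2 points).
  x = 12: rhs = 13, matching y values: 8, 9 (2 points).
  x = 13: rhs = 15, matching y values: 7, 10 (2 points).
  x = 14: rhs = 10, matching y values: none (0 points).
  x = 15: rhs = 4, matching y values: 2, 15 (2 points).
  x = 16: rhs = 3, matching y values: none (0 points).
Total affine count: 18.
Full point count |E(F_17)| = 18 + 1 = 19.
Hasse bound: |19 − (17+1)| = |1| = 1 ≤ 2√17 ≈ 8.2462 ✓.


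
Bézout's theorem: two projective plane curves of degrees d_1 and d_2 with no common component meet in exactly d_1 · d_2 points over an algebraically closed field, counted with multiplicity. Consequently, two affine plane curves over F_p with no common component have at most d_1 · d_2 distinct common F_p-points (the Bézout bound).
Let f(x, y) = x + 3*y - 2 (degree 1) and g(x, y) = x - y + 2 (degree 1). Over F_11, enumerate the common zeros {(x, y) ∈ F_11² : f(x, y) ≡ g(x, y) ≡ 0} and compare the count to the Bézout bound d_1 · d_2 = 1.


Common zeros: {(10, 1)}; count = 1; Bézout bound = 1.

deg(f) = 1, deg(g) = 1, so Bézout bound = 1.
Scan x ∈ F_11. For each x, list the y ∈ F_11 with f(x, y) ≡ 0 and those with g(x, y) ≡ 0 (mod 11); the common zeros in that column are the intersection.
  x = 0: f ≡ 0 at y ∈ {8}; g ≡ 0 at y ∈ {2}; common: ∅.
  x = 1: f ≡ 0 at y ∈ {4}; g ≡ 0 at y ∈ {3}; common: ∅.
  x = 2: f ≡ 0 at y ∈ {0}; g ≡ 0 at y ∈ {4}; common: ∅.
  x = 3: f ≡ 0 at y ∈ {7}; g ≡ 0 at y ∈ {5}; common: ∅.
  x = 4: f ≡ 0 at y ∈ {3}; g ≡ 0 at y ∈ {6}; common: ∅.
  x = 5: f ≡ 0 at y ∈ {10}; g ≡ 0 at y ∈ {7}; common: ∅.
  x = 6: f ≡ 0 at y ∈ {6}; g ≡ 0 at y ∈ {8}; common: ∅.
  x = 7: f ≡ 0 at y ∈ {2}; g ≡ 0 at y ∈ {9}; common: ∅.
  x = 8: f ≡ 0 at y ∈ {9}; g ≡ 0 at y ∈ {10}; common: ∅.
  x = 9: f ≡ 0 at y ∈ {5}; g ≡ 0 at y ∈ {0}; common: ∅.
  x = 10: f ≡ 0 at y ∈ {1}; g ≡ 0 at y ∈ {1}; common: {1}.
Collecting: common zeros = {(10, 1)}, so the count is 1.
Comparison with the Bézout bound: 1 ≤ 1 = deg(f)·deg(g), as expected for curves with no common component (the bound is attained).


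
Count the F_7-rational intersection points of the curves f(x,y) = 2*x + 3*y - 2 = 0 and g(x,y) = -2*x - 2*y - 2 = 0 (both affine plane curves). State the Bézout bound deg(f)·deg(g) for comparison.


Common zeros: {(2, 4)}; count = 1; Bézout bound = 1.

deg(f) = 1, deg(g) = 1, so Bézout bound = 1.
Scan x ∈ F_7. For each x, list the y ∈ F_7 with f(x, y) ≡ 0 and those with g(x, y) ≡ 0 (mod 7); the common zeros in that column are the intersection.
  x = 0: f ≡ 0 at y ∈ {3}; g ≡ 0 at y ∈ {6}; common: ∅.
  x = 1: f ≡ 0 at y ∈ {0}; g ≡ 0 at y ∈ {5}; common: ∅.
  x = 2: f ≡ 0 at y ∈ {4}; g ≡ 0 at y ∈ {4}; common: {4}.
  x = 3: f ≡ 0 at y ∈ {1}; g ≡ 0 at y ∈ {3}; common: ∅.
  x = 4: f ≡ 0 at y ∈ {5}; g ≡ 0 at y ∈ {2}; common: ∅.
  x = 5: f ≡ 0 at y ∈ {2}; g ≡ 0 at y ∈ {1}; common: ∅.
  x = 6: f ≡ 0 at y ∈ {6}; g ≡ 0 at y ∈ {0}; common: ∅.
Collecting: common zeros = {(2, 4)}, so the count is 1.
Comparison with the Bézout bound: 1 ≤ 1 = deg(f)·deg(g), as expected for curves with no common component (the bound is attained).


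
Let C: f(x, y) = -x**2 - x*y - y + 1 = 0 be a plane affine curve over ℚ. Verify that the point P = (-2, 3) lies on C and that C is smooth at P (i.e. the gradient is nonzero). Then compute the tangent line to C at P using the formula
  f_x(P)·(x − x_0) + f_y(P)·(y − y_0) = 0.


Tangent line at P: x + y - 1 = 0.

Step 1: f(-2, 3) = 0, so P lies on C.
Step 2: partial derivatives
  f_x(x, y) = -2*x - y, f_y(x, y) = -x - 1.
  f_x(P) = 1, f_y(P) = 1 (gradient nonzero, so P is smooth).
Step 3: tangent line at P: 1·(x − -2) + 1·(y − 3) = 0.
Expanding: x + y - 1 = 0.


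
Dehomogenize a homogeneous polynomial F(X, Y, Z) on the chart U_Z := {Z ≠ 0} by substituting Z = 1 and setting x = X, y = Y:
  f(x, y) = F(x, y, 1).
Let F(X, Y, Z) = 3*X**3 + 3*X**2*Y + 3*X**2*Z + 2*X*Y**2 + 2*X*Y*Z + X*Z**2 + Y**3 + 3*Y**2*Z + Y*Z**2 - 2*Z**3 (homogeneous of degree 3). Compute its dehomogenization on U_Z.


f(x, y) = 3*x**3 + 3*x**2*y + 3*x**2 + 2*x*y**2 + 2*x*y + x + y**3 + 3*y**2 + y - 2

On U_Z we set Z = 1. Each monomial c·X^i·Y^j·Z^k in F becomes c·x^i·y^j·1^k = c·x^i·y^j.
Substituting Z = 1: F(X, Y, 1) = 3*x**3 + 3*x**2*y + 3*x**2 + 2*x*y**2 + 2*x*y + x + y**3 + 3*y**2 + y - 2.
Note: deg(f) ≤ deg(F) = 3; strict inequality happens when F is divisible by Z (lost terms).


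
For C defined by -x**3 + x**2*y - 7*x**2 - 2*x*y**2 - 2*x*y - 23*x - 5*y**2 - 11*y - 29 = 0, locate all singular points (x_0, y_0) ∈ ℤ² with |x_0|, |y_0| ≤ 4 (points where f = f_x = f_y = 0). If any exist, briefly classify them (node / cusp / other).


Singular points: {(-3, -2)}; classification: cusp.

Compute partial derivatives:
  f_x = -3*x**2 + 2*x*y - 14*x - 2*y**2 - 2*y - 23.
  f_y = x**2 - 4*x*y - 2*x - 10*y - 11.
Scan x_0 ∈ {−4, ..., 4}. For each x_0, f_y(x_0, y) is a polynomial in y; find its integer roots y ∈ {−4, ..., 4}, then test f_x and f at those candidates.
  x = -4: f_y(-4, y) = 6*y + 13; no integer root y with |y| ≤ 4.
  x = -3: f_y(-3, y) = 2*y + 4; vanishes at y ∈ {-2}. (-3, -2): f_x = 0, f = 0 — SINGULAR.
  x = -2: f_y(-2, y) = -2*y - 3; no integer root y with |y| ≤ 4.
  x = -1: f_y(-1, y) = -6*y - 8; no integer root y with |y| ≤ 4.
  x = 0: f_y(0, y) = -10*y - 11; no integer root y with |y| ≤ 4.
  x = 1: f_y(1, y) = -14*y - 12; no integer root y with |y| ≤ 4.
  x = 2: f_y(2, y) = -18*y - 11; no integer root y with |y| ≤ 4.
  x = 3: f_y(3, y) = -22*y - 8; no integer root y with |y| ≤ 4.
  x = 4: f_y(4, y) = -26*y - 3; no integer root y with |y| ≤ 4.
Only singular point on the grid: (-3, -2).
Classify: substitute x = -3 + u, y = -2 + v and expand: f = -u**3 + u**2*v - 2*u*v**2 + v**2.
No constant or linear terms (consistent with a singular point). Quadratic part: v**2. Cubic part: -u**3 + u**2*v - 2*u*v**2.
The quadratic part v**2 is a perfect square, so there is a single (double) tangent line v = 0, i.e. y = -2. Restricting the cubic part to that line (v = 0) leaves -u**3 ≠ 0, so f is not divisible by v and the branch is v² ≈ u**3 to lowest order — this is a cusp.
Classification: cusp.


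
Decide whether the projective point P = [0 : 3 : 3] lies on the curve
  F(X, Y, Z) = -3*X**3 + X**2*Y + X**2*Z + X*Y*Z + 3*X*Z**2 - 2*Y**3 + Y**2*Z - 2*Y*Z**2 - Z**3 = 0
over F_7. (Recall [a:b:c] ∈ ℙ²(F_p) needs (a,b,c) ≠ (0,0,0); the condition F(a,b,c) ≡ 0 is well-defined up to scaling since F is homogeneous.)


F(0,3,3) ≡ 4 (mod 7); P is NOT on the curve.

Evaluate F(0, 3, 3) term-by-term (mod 7).
  -3*X**3 ↦ -3·0·1·1 = 0
  X**2*Y ↦ 1·0·3·1 = 0
  X**2*Z ↦ 1·0·1·3 = 0
  X*Y*Z ↦ 1·0·3·3 = 0
  3*X*Z**2 ↦ 3·0·1·9 = 0
  -2*Y**3 ↦ -2·1·27·1 = -54
  Y**2*Z ↦ 1·1·9·3 = 27
  -2*Y*Z**2 ↦ -2·1·3·9 = -54
  -Z**3 ↦ -1·1·1·27 = -27
Sum: F(0, 3, 3) = (0) + (0) + (0) + (0) + (0) + (-54) + (27) + (-54) + (-27) = -108.
Reducing mod 7: -108 ≡ 4 (mod 7).
Since F(a, b, c) ≡ 4 ≠ 0 (mod 7), P does NOT lie on the curve.


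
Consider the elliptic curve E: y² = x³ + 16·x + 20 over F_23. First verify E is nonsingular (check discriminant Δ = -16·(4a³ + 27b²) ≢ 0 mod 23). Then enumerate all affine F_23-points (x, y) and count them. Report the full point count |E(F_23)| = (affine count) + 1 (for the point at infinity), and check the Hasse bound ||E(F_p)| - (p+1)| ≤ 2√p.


Affine points = {(3, 7), (3, 16), (5, 8), (5, 15), (8, 4), (8, 19), (11, 3), (11, 20), (12, 10), (12, 13), (15, 1), (15, 22), (16, 5), (16, 18), (21, 7), (21, 16), (22, 7), (22, 16)}; affine count = 18; |E(F_23)| = 19.

Discriminant check: Δ ∝ 4a³ + 27b² = 4·16³ + 27·20² = 4·4096 + 27·400 ≡ 21 (mod 23). Nonzero ⇒ E is nonsingular.
For each x ∈ F_23, compute rhs = x³ + 16·x + 20 mod 23, then count y ∈ F_23 with y² ≡ rhs.
  x = 0: rhs = 20, matching y values: none (0 points).
  x = 1: rhs = 14, matching y values: none (0 points).
  x = 2: rhs = 14, matching y values: none (0 points).
  x = 3: rhs = 3, matching y values: 7, 16 (2 points).
  x = 4: rhs = 10, matching y values: none (0 points).
  x = 5: rhs = 18, matching y values: 8, 15 (2 points).
  x = 6: rhs = 10, matching y values: none (0 points).
  x = 7: rhs = 15, matching y values: none (0 points).
  x = 8: rhs = 16, matching y values: 4, 19 (2 points).
  x = 9: rhs = 19, matching y values: none (0 points).
  x = 10: rhs = 7, matching y values: none (0 points).
  x = 11: rhs = 9, matching y values: 3, 20 (2 points).
  x = 12: rhs = 8, matching y values: 10, 13 (2 points).
  x = 13: rhs = 10, matching y values: none (0 points).
  x = 14: rhs = 21, matching y values: none (0 points).
  x = 15: rhs = 1, matching y values: 1, 22 (2 points).
  x = 16: rhs = 2, matching y values: 5, 18 (2 points).
  x = 17: rhs = 7, matching y values: none (0 points).
  x = 18: rhs = 22, matching y values: none (0 points).
  x = 19: rhs = 7, matching y values: none (0 points).
  x = 20: rhs = 14, matching y values: none (0 points).
  x = 21: rhs = 3, matching y values: 7, 16 (2 points).
  x = 22: rhs = 3, matching y values: 7, 16 (2 points).
Total affine count: 18.
Full point count |E(F_23)| = 18 + 1 = 19.
Hasse bound: |19 − (23+1)| = |-5| = 5 ≤ 2√23 ≈ 9.5917 ✓.


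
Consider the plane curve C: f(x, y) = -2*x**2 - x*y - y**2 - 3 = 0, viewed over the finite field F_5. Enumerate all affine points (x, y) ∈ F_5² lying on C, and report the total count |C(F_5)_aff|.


Affine F_5-points: {(1, 0), (1, 4), (2, 4), (3, 1), (4, 0), (4, 1)}; count = 6.

For each of the 25 pairs (x, y) ∈ F_5², evaluate f(x, y) mod 5. Record the zeros.
  x = 0: [0↦2, 1↦1, 2↦3, 3↦3, 4↦1]  zeros at y ∈ ∅
  x = 1: [0↦0, 1↦3, 2↦4, 3↦3, 4↦0]  zeros at y ∈ {0, 4}
  x = 2: [0↦4, 1↦1, 2↦1, 3↦4, 4↦0]  zeros at y ∈ {4}
  x = 3: [0↦4, 1↦0, 2↦4, 3↦1, 4↦1]  zeros at y ∈ {1}
  x = 4: [0↦0, 1↦0, 2↦3, 3↦4, 4↦3]  zeros at y ∈ {0, 1}
Collecting zeros: affine points = {(1, 0), (1, 4), (2, 4), (3, 1), (4, 0), (4, 1)}.
Total count |C(F_5)_aff| = 6.


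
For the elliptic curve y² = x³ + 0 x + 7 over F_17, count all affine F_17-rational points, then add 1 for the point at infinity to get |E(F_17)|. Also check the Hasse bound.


Affine points = {(1, 5), (1, 12), (2, 7), (2, 10), (3, 0), (5, 8), (5, 9), (6, 6), (6, 11), (8, 3), (8, 14), (10, 2), (10, 15), (12, 1), (12, 16), (15, 4), (15, 13)}; affine count = 17; |E(F_17)| = 18.

Discriminant check: Δ ∝ 4a³ + 27b² = 4·0³ + 27·7² = 4·0 + 27·49 ≡ 14 (mod 17). Nonzero ⇒ E is nonsingular.
For each x ∈ F_17, compute rhs = x³ + 0·x + 7 mod 17, then count y ∈ F_17 with y² ≡ rhs.
  x = 0: rhs = 7, matching y values: none (0 points).
  x = 1: rhs = 8, matching y values: 5, 12 (2 points).
  x = 2: rhs = 15, matching y values: 7, 10 (2 points).
  x = 3: rhs = 0, matching y values: 0 (1 points).
  x = 4: rhs = 3, matching y values: none (0 points).
  x = 5: rhs = 13, matching y values: 8, 9 (2 points).
  x = 6: rhs = 2, matching y values: 6, 11 (2 points).
  x = 7: rhs = 10, matching y values: none (0 points).
  x = 8: rhs = 9, matching y values: 3, 14 (2 points).
  x = 9: rhs = 5, matching y values: none (0 points).
  x = 10: rhs = 4, matching y values: 2, 15 (2 points).
  x = 11: rhs = 12, matching y values: none (0 points).
  x = 12: rhs = 1, matching y values: 1, 16 (2 points).
  x = 13: rhs = 11, matching y values: none (0 points).
  x = 14: rhs = 14, matching y values: none (0 points).
  x = 15: rhs = 16, matching y values: 4, 13 (2 points).
  x = 16: rhs = 6, matching y values: none (0 points).
Total affine count: 17.
Full point count |E(F_17)| = 17 + 1 = 18.
Hasse bound: |18 − (17+1)| = |0| = 0 ≤ 2√17 ≈ 8.2462 ✓.


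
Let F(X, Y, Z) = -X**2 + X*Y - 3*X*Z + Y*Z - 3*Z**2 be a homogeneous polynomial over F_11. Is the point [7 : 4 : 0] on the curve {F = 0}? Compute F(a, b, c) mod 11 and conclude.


F(7,4,0) ≡ 1 (mod 11); P is NOT on the curve.

Evaluate F(7, 4, 0) term-by-term (mod 11).
  -X**2 ↦ -1·49·1·1 = -49
  X*Y ↦ 1·7·4·1 = 28
  -3*X*Z ↦ -3·7·1·0 = 0
  Y*Z ↦ 1·1·4·0 = 0
  -3*Z**2 ↦ -3·1·1·0 = 0
Sum: F(7, 4, 0) = (-49) + (28) + (0) + (0) + (0) = -21.
Reducing mod 11: -21 ≡ 1 (mod 11).
Since F(a, b, c) ≡ 1 ≠ 0 (mod 11), P does NOT lie on the curve.


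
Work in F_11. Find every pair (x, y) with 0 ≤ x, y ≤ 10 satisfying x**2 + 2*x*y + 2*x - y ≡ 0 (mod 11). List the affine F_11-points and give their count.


Affine F_11-points: {(0, 0), (1, 8), (2, 1), (3, 8), (4, 6), (5, 1), (7, 7), (8, 2), (9, 0), (10, 7)}; count = 10.

For each of the 121 pairs (x, y) ∈ F_11², evaluate f(x, y) mod 11. Record the zeros.
  x = 0: [0↦0, 1↦10, 2↦9, 3↦8, 4↦7, 5↦6, 6↦5, 7↦4, 8↦3, 9↦2, 10↦1]  zeros at y ∈ {0}
  x = 1: [0↦3, 1↦4, 2↦5, 3↦6, 4↦7, 5↦8, 6↦9, 7↦10, 8↦0, 9↦1, 10↦2]  zeros at y ∈ {8}
  x = 2: [0↦8, 1↦0, 2↦3, 3↦6, 4↦9, 5↦1, 6↦4, 7↦7, 8↦10, 9↦2, 10↦5]  zeros at y ∈ {1}
  x = 3: [0↦4, 1↦9, 2↦3, 3↦8, 4↦2, 5↦7, 6↦1, 7↦6, 8↦0, 9↦5, 10↦10]  zeros at y ∈ {8}
  x = 4: [0↦2, 1↦9, 2↦5, 3↦1, 4↦8, 5↦4, 6↦0, 7↦7, 8↦3, 9↦10, 10↦6]  zeros at y ∈ {6}
  x = 5: [0↦2, 1↦0, 2↦9, 3↦7, 4↦5, 5↦3, 6↦1, 7↦10, 8↦8, 9↦6, 10↦4]  zeros at y ∈ {1}
  x = 6: [0↦4, 1↦4, 2↦4, 3↦4, 4↦4, 5↦4, 6↦4, 7↦4, 8↦4, 9↦4, 10↦4]  zeros at y ∈ ∅
  x = 7: [0↦8, 1↦10, 2↦1, 3↦3, 4↦5, 5↦7, 6↦9, 7↦0, 8↦2, 9↦4, 10↦6]  zeros at y ∈ {7}
  x = 8: [0↦3, 1↦7, 2↦0, 3↦4, 4↦8, 5↦1, 6↦5, 7↦9, 8↦2, 9↦6, 10↦10]  zeros at y ∈ {2}
  x = 9: [0↦0, 1↦6, 2↦1, 3↦7, 4↦2, 5↦8, 6↦3, 7↦9, 8↦4, 9↦10, 10↦5]  zeros at y ∈ {0}
  x = 10: [0↦10, 1↦7, 2↦4, 3↦1, 4↦9, 5↦6, 6↦3, 7↦0, 8↦8, 9↦5, 10↦2]  zeros at y ∈ {7}
Collecting zeros: affine points = {(0, 0), (1, 8), (2, 1), (3, 8), (4, 6), (5, 1), (7, 7), (8, 2), (9, 0), (10, 7)}.
Total count |C(F_11)_aff| = 10.


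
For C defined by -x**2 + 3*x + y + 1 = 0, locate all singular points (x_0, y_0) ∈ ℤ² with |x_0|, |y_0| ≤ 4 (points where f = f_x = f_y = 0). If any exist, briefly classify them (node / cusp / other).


No singular points in the scanned grid; C is smooth there.

Compute partial derivatives:
  f_x = 3 - 2*x.
  f_y = 1.
f_y = 1 is a nonzero constant, so f_y never vanishes: no point (x, y) can satisfy f = f_x = f_y = 0. In particular no (x, y) ∈ {−4, ..., 4}² is singular; the curve is smooth.


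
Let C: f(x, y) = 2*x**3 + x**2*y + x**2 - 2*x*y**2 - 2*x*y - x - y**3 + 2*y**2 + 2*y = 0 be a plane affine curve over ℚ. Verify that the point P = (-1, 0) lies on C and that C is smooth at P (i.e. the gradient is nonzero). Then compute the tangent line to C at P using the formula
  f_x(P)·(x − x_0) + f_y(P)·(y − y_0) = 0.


Tangent line at P: 3*x + 5*y + 3 = 0.

Step 1: f(-1, 0) = 0, so P lies on C.
Step 2: partial derivatives
  f_x(x, y) = 6*x**2 + 2*x*y + 2*x - 2*y**2 - 2*y - 1, f_y(x, y) = x**2 - 4*x*y - 2*x - 3*y**2 + 4*y + 2.
  f_x(P) = 3, f_y(P) = 5 (gradient nonzero, so P is smooth).
Step 3: tangent line at P: 3·(x − -1) + 5·(y − 0) = 0.
Expanding: 3*x + 5*y + 3 = 0.
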